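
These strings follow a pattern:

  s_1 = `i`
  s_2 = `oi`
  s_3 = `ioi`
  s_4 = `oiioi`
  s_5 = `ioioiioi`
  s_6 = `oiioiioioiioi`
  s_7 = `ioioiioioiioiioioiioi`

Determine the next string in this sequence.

oiioiioioiioiioioiioioiioiioioiioi

This is a Fibonacci-style word recurrence s(k) = s(k−2)·s(k−1): e.g. i·oi = ioi.
The next term joins oiioiioioiioi and ioioiioioiioiioioiioi.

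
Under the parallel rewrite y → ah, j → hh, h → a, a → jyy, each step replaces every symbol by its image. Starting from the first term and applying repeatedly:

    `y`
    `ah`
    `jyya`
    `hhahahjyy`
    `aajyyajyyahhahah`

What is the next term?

jyyjyyhhahahjyyhhahahjyyaajyyajyya

φ(aajyyajyyahhahah) expands symbol-by-symbol to jyy jyy hh ah ah jyy hh ah ah jyy a a jyy a jyy a; joining the 16 pieces gives the next term.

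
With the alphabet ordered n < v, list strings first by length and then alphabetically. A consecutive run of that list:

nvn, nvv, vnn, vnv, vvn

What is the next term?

Treat vvn as a base-2 numeral over the given alphabet and add one, carrying through any trailing v's.

vvv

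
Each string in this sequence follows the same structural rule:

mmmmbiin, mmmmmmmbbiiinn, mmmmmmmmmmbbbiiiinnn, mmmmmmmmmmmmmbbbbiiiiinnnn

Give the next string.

mmmmmmmmmmmmmmmmbbbbbiiiiiinnnnn

Each string has the form m^{3n-2} b^{n-1} i^{n} n^{n-1}, where the shown terms are n = 2, 3, 4, 5.
At n = 6 the blocks have lengths 16, 5, 6, 5.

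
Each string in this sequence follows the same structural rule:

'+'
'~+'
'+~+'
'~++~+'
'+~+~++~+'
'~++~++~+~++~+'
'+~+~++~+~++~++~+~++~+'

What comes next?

~++~++~+~++~++~+~++~+~++~++~+~++~+

Each term (from the third on) is the two preceding terms concatenated in order: term 3 = +·~+ = +~+.
Continuing: ~++~++~+~++~+ · +~+~++~+~++~++~+~++~+ gives term 8.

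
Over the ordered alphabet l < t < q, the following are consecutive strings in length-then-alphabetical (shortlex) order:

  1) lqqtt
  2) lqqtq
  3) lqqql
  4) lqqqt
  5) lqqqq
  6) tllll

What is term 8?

tlllq

Stepping forward 2 times from tllll: tllll → tlllt, then the target.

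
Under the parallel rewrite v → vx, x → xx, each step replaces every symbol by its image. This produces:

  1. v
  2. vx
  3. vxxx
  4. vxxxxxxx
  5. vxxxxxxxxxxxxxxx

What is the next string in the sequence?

Applying the rule to each of the 16 symbols of vxxxxxxxxxxxxxxx gives the pieces vx xx xx xx xx xx xx xx xx xx xx xx xx xx xx xx, which concatenate to the answer.

vxxxxxxxxxxxxxxxxxxxxxxxxxxxxxxx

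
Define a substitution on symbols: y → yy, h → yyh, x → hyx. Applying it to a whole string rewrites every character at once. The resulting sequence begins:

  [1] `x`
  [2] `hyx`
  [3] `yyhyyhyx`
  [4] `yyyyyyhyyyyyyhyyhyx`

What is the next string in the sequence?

Rewriting the 19 symbols of yyyyyyhyyyyyyhyyhyx one by one yields yy yy yy yy yy yy yyh yy yy yy yy yy yy yyh yy yy yyh yy hyx; concatenated:

yyyyyyyyyyyyyyhyyyyyyyyyyyyyyhyyyyyyhyyhyx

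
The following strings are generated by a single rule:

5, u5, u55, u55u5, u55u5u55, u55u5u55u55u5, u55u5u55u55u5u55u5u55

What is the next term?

From term 3 onward, concatenate the last term with the second-to-last: u5·5 = u55, u55·u5 = u55u5, …
The next term joins u55u5u55u55u5u55u5u55 and u55u5u55u55u5.

u55u5u55u55u5u55u5u55u55u5u55u55u5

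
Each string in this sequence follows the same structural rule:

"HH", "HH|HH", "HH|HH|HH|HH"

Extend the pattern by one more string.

s(k+1) = s(k)·|·s(k) — each term doubles the last with '|' between the halves.
One more doubling of HH|HH|HH|HH gives the answer.

HH|HH|HH|HH|HH|HH|HH|HH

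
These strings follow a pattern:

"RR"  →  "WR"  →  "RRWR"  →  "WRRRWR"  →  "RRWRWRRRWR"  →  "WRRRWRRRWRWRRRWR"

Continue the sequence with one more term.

From term 3 onward, concatenate the second-to-last term with the last: RR·WR = RRWR, WR·RRWR = WRRRWR, …
The next term joins RRWRWRRRWR and WRRRWRRRWRWRRRWR.

RRWRWRRRWRWRRRWRRRWRWRRRWR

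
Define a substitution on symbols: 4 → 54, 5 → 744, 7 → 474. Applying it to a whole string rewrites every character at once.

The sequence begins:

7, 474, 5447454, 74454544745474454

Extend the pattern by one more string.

φ(74454544745474454) expands symbol-by-symbol to 474 54 54 744 54 744 54 54 474 54 744 54 474 54 54 744 54; joining the 17 pieces gives the next term.

47454547445474454544745474454474545474454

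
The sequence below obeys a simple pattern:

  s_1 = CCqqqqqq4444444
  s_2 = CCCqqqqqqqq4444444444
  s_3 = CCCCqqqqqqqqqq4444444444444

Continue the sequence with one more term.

Each string has the form C^{n} q^{2n+2} 4^{3n+1}, where the shown terms are n = 2, 3, 4.
Setting n = 5 gives 5, 12, 16 characters in each block.

CCCCCqqqqqqqqqqqq4444444444444444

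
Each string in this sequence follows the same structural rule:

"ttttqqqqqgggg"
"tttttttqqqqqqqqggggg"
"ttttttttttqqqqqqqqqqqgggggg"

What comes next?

Each string has the form t^{3n+1} q^{3n+2} g^{n+3} (n = 1, 2, …).
Setting n = 4 gives 13, 14, 7 characters in each block.

tttttttttttttqqqqqqqqqqqqqqggggggg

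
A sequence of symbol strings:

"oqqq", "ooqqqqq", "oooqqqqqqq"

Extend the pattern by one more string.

Reading off run lengths: o runs 1, 2, 3; q runs 3, 5, 7 — each is linear in n, where the shown terms are n = 2, 3, 4.
For the next term, n = 5, so the run lengths are 4, 9.

ooooqqqqqqqqq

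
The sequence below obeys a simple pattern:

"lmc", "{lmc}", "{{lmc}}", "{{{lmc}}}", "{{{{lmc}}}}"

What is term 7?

{{{{{{lmc}}}}}}

Each term wraps the previous one in { on the left and } on the right.
From {{{{lmc}}}}, 2 further steps: {{{{lmc}}}} → {{{{{lmc}}}}} → (answer).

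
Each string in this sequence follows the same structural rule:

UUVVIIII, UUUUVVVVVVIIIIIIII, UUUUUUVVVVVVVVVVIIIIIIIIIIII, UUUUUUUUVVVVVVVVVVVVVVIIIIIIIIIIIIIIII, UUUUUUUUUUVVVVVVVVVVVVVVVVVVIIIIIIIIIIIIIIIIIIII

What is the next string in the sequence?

UUUUUUUUUUUUVVVVVVVVVVVVVVVVVVVVVVIIIIIIIIIIIIIIIIIIIIIIII

The n-th term is 2n U's then 4n-2 V's then 4n I's (n = 1, 2, …).
Setting n = 6 gives 12, 22, 24 characters in each block.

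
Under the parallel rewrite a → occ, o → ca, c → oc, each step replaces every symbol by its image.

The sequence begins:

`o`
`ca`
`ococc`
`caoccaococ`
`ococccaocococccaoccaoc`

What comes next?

caoccaococococccaoccaoccaococococccaocococccaoc

Applying the rule to each of the 22 symbols of ococccaocococccaoccaoc gives the pieces ca oc ca oc oc oc occ ca oc ca oc ca oc oc oc occ ca oc oc occ ca oc, which concatenate to the answer.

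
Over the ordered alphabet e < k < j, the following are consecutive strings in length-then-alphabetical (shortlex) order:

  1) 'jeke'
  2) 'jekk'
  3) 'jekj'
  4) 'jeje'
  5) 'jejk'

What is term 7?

jkee

Stepping forward 2 times from jejk: jejk → jejj, then the target.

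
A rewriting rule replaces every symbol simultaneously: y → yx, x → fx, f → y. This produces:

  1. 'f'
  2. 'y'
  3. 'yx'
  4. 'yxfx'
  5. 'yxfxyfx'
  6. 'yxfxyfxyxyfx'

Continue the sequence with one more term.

Expanding yxfxyfxyxyfx: y→yx, x→fx, f→y, x→fx, y→yx, f→y, x→fx, y→yx, x→fx, y→yx, f→y, x→fx. Concatenated: yx fx y fx yx y fx yx fx yx y fx.

yxfxyfxyxyfxyxfxyxyfx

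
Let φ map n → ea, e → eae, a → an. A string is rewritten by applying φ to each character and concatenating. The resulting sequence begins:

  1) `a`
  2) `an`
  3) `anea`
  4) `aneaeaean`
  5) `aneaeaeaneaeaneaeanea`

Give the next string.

Replace each of the 21 characters of aneaeaeaneaeaneaeanea in place — an ea eae an eae an eae an ea eae an eae an ea eae an eae an ea eae an — and concatenate.

aneaeaeaneaeaneaeaneaeaeaneaeaneaeaeaneaeaneaeaean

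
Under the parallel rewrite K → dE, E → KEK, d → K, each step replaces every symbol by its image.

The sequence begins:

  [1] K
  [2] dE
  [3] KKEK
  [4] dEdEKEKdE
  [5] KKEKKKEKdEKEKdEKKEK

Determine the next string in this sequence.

Rewriting the 19 symbols of KKEKKKEKdEKEKdEKKEK one by one yields dE dE KEK dE dE dE KEK dE K KEK dE KEK dE K KEK dE dE KEK dE; concatenated:

dEdEKEKdEdEdEKEKdEKKEKdEKEKdEKKEKdEdEKEKdE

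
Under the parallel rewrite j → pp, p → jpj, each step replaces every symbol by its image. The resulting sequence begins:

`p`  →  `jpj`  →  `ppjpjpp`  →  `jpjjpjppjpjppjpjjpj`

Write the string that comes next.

ppjpjppppjpjppjpjjpjppjpjppjpjjpjppjpjppppjpjpp

Replace each of the 19 characters of jpjjpjppjpjppjpjjpj in place — pp jpj pp pp jpj pp jpj jpj pp jpj pp jpj jpj pp jpj pp pp jpj pp — and concatenate.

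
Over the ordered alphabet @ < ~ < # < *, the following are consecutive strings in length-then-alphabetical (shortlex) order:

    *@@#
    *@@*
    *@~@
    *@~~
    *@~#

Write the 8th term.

Continuing the enumeration 3 steps past *@~#: *@~# → *@~* → *@#@ → (answer).

*@#~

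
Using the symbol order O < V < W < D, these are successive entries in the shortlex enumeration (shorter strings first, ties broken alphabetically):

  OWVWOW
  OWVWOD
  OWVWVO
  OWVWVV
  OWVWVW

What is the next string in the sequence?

OWVWVD

Find the rightmost character of OWVWVW below D, bump it to the next letter, and reset everything to its right to O.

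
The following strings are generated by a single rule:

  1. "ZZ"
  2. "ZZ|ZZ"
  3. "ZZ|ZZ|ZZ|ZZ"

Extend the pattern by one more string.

Every step duplicates the string with '|' between the halves.
Doubling ZZ|ZZ|ZZ|ZZ with '|' between the halves:

ZZ|ZZ|ZZ|ZZ|ZZ|ZZ|ZZ|ZZ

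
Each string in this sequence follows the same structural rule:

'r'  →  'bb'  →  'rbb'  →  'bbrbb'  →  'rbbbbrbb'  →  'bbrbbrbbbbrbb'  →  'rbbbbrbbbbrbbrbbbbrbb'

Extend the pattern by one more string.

Each term (from the third on) is the two preceding terms concatenated in order: term 3 = r·bb = rbb.
The next term joins bbrbbrbbbbrbb and rbbbbrbbbbrbbrbbbbrbb.

bbrbbrbbbbrbbrbbbbrbbbbrbbrbbbbrbb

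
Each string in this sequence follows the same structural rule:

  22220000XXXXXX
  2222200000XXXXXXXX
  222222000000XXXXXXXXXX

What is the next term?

22222220000000XXXXXXXXXXXX

The n-th term is n+1 2's then n+1 0's then 2n X's, where the shown terms are n = 3, 4, 5.
At n = 6 the blocks have lengths 7, 7, 12.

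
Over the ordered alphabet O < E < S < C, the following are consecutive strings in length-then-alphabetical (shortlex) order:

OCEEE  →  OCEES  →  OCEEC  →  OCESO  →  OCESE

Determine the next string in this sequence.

OCESS

Treat OCESE as a base-4 numeral over the given alphabet and add one, carrying through any trailing C's.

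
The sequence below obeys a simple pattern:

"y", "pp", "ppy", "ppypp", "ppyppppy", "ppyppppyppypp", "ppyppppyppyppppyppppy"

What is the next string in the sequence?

ppyppppyppyppppyppppyppyppppyppypp

Each term (from the third on) is the previous term followed by the one before it: term 3 = pp·y = ppy.
The next term joins ppyppppyppyppppyppppy and ppyppppyppypp.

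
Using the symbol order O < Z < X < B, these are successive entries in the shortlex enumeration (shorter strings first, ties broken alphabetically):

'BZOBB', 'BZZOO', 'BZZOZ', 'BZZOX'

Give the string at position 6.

BZZZO

Continuing the enumeration 2 steps past BZZOX: BZZOX → BZZOB → (answer).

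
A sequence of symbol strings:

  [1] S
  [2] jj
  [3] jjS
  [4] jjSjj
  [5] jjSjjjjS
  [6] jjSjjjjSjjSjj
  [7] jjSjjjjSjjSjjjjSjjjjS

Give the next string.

Each term (from the third on) is the previous term followed by the one before it: term 3 = jj·S = jjS.
So term 8 is jjSjjjjSjjSjjjjSjjjjS·jjSjjjjSjjSjj.

jjSjjjjSjjSjjjjSjjjjSjjSjjjjSjjSjj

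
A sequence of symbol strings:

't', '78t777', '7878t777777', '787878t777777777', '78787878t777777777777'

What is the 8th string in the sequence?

s(k+1) = 78·s(k)·777, so each term gains 78 as a prefix and 777 as a suffix.
From 78787878t777777777777, 3 further steps: 78787878t777777777777 → 7878787878t777777777777777 → 787878787878t777777777777777777 → (answer).

78787878787878t777777777777777777777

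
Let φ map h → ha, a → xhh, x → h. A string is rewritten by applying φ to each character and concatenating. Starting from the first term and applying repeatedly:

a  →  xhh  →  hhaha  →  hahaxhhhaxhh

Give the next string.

haxhhhaxhhhhahahaxhhhhaha

Rewriting each symbol of hahaxhhhaxhh: h→ha, a→xhh, h→ha, a→xhh, x→h, h→ha, h→ha, h→ha, a→xhh, x→h, h→ha, h→ha, which concatenates to ha xhh ha xhh h ha ha ha xhh h ha ha.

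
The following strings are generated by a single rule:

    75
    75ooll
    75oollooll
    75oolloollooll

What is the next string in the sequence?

75oolloolloollooll

Each term is the previous one with ooll appended.
So the next term is 75oolloollooll·ooll.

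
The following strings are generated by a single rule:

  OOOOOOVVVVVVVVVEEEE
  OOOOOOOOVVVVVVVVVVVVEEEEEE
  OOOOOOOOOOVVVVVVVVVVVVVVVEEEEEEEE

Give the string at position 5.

OOOOOOOOOOOOOOVVVVVVVVVVVVVVVVVVVVVEEEEEEEEEEEE

Term n consists of 2n O's, followed by 3n V's, followed by 2n-2 E's, where the shown terms are n = 3, 4, 5.
At n = 7 the blocks have lengths 14, 21, 12.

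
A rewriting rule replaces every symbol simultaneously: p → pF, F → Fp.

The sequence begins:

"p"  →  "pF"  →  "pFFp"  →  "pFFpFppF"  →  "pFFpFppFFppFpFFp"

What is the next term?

pFFpFppFFppFpFFpFppFpFFppFFpFppF

φ(pFFpFppFFppFpFFp) expands symbol-by-symbol to pF Fp Fp pF Fp pF pF Fp Fp pF pF Fp pF Fp Fp pF; joining the 16 pieces gives the next term.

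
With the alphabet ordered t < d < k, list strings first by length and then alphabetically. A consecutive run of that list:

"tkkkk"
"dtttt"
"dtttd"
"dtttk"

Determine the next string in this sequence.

Treat dtttk as a base-3 numeral over the given alphabet and add one, carrying through any trailing k's.

dttdt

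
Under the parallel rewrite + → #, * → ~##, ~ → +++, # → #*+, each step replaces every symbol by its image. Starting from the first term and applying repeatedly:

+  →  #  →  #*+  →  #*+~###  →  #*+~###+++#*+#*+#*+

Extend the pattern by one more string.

Applying the rule to each of the 19 symbols of #*+~###+++#*+#*+#*+ gives the pieces #*+ ~## # +++ #*+ #*+ #*+ # # # #*+ ~## # #*+ ~## # #*+ ~## #, which concatenate to the answer.

#*+~###+++#*+#*+#*+####*+~####*+~####*+~###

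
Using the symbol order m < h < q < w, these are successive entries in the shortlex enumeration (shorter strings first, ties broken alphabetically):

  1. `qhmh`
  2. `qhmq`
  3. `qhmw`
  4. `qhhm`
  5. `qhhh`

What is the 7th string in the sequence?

Advancing 2 positions from qhhh through qhhh → qhhq reaches term 7.

qhhw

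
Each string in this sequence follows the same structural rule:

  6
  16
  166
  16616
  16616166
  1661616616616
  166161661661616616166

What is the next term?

From term 3 onward, concatenate the last term with the second-to-last: 16·6 = 166, 166·16 = 16616, …
Continuing: 166161661661616616166 · 1661616616616 gives term 8.

1661616616616166161661661616616616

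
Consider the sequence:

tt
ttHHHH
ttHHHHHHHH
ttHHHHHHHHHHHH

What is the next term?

ttHHHHHHHHHHHHHHHH

Every step adds HHHH to the end: s(k+1) = s(k)·HHHH.
One more step from ttHHHHHHHHHHHH gives the answer.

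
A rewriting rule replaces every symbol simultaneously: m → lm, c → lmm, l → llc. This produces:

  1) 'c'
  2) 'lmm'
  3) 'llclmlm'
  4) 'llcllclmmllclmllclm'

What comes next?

llcllclmmllcllclmmllclmlmllcllclmmllclmllcllclmmllclm

φ(llcllclmmllclmllclm) expands symbol-by-symbol to llc llc lmm llc llc lmm llc lm lm llc llc lmm llc lm llc llc lmm llc lm; joining the 19 pieces gives the next term.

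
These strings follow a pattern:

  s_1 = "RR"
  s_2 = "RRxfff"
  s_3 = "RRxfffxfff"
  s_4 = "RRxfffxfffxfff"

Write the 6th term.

Every step adds xfff to the end: s(k+1) = s(k)·xfff.
From RRxfffxfffxfff, 2 further steps: RRxfffxfffxfff → RRxfffxfffxfffxfff → (answer).

RRxfffxfffxfffxfffxfff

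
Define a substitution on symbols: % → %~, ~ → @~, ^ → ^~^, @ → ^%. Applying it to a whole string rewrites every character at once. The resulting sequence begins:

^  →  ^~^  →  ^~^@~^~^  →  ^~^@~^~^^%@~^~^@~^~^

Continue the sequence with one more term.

Applying the rule to each of the 20 symbols of ^~^@~^~^^%@~^~^@~^~^ gives the pieces ^~^ @~ ^~^ ^% @~ ^~^ @~ ^~^ ^~^ %~ ^% @~ ^~^ @~ ^~^ ^% @~ ^~^ @~ ^~^, which concatenate to the answer.

^~^@~^~^^%@~^~^@~^~^^~^%~^%@~^~^@~^~^^%@~^~^@~^~^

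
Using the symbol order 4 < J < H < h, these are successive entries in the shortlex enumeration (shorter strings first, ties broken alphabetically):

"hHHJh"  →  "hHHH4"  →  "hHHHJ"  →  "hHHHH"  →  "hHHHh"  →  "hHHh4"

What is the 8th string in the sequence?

Advancing 2 positions from hHHh4 through hHHh4 → hHHhJ reaches term 8.

hHHhH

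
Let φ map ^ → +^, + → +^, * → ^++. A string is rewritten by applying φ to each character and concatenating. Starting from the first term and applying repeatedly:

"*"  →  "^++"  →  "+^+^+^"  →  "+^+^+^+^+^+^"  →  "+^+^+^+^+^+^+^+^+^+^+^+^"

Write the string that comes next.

φ(+^+^+^+^+^+^+^+^+^+^+^+^) expands symbol-by-symbol to +^ +^ +^ +^ +^ +^ +^ +^ +^ +^ +^ +^ +^ +^ +^ +^ +^ +^ +^ +^ +^ +^ +^ +^; joining the 24 pieces gives the next term.

+^+^+^+^+^+^+^+^+^+^+^+^+^+^+^+^+^+^+^+^+^+^+^+^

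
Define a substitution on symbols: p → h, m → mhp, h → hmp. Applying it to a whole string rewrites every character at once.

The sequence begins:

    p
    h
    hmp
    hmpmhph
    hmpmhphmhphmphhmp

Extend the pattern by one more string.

Rewriting the 17 symbols of hmpmhphmhphmphhmp one by one yields hmp mhp h mhp hmp h hmp mhp hmp h hmp mhp h hmp hmp mhp h; concatenated:

hmpmhphmhphmphhmpmhphmphhmpmhphhmphmpmhph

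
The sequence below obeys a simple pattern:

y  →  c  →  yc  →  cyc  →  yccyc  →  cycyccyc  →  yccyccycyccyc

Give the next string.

cycyccycyccyccycyccyc

Each term (from the third on) is the two preceding terms concatenated in order: term 3 = y·c = yc.
So term 8 is cycyccyc·yccyccycyccyc.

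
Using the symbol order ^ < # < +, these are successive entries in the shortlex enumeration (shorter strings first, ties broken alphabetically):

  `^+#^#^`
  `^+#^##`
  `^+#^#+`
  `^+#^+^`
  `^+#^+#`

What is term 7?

^+##^^

Stepping forward 2 times from ^+#^+#: ^+#^+# → ^+#^++, then the target.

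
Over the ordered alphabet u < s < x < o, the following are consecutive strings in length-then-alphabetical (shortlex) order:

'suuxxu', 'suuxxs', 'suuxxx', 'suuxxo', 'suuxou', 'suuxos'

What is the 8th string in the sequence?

Stepping forward 2 times from suuxos: suuxos → suuxox, then the target.

suuxoo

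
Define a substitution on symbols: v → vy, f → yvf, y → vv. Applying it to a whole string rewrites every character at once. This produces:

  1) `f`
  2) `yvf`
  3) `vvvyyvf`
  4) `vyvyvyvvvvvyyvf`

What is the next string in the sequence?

vyvvvyvvvyvvvyvyvyvyvyvvvvvyyvf

Replace each of the 15 characters of vyvyvyvvvvvyyvf in place — vy vv vy vv vy vv vy vy vy vy vy vv vv vy yvf — and concatenate.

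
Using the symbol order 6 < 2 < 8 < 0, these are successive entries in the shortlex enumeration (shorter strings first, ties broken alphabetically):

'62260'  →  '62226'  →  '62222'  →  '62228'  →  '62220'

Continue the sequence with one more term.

62286

The successor of 62220 increments the rightmost position that isn't already 0 and resets every position after it to 6.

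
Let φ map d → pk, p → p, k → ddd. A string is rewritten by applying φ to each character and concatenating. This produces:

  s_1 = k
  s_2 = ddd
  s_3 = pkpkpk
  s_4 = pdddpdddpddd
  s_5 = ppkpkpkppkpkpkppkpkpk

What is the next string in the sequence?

Replace each of the 21 characters of ppkpkpkppkpkpkppkpkpk in place — p p ddd p ddd p ddd p p ddd p ddd p ddd p p ddd p ddd p ddd — and concatenate.

ppdddpdddpdddppdddpdddpdddppdddpdddpddd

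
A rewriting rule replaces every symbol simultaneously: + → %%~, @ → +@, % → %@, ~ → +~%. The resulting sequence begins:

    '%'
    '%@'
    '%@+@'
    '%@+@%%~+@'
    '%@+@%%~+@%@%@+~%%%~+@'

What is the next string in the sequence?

%@+@%%~+@%@%@+~%%%~+@%@+@%@+@%%~+~%%@%@%@+~%%%~+@

Applying the rule to each of the 21 symbols of %@+@%%~+@%@%@+~%%%~+@ gives the pieces %@ +@ %%~ +@ %@ %@ +~% %%~ +@ %@ +@ %@ +@ %%~ +~% %@ %@ %@ +~% %%~ +@, which concatenate to the answer.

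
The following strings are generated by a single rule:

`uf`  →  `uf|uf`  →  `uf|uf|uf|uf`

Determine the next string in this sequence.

s(k+1) = s(k)·|·s(k) — each term doubles the last with '|' between the halves.
So the next term is two copies of uf|uf|uf|uf with '|' between the halves.

uf|uf|uf|uf|uf|uf|uf|uf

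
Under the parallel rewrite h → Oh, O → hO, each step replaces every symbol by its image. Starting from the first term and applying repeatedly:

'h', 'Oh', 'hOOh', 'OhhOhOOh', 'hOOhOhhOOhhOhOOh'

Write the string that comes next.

φ(hOOhOhhOOhhOhOOh) expands symbol-by-symbol to Oh hO hO Oh hO Oh Oh hO hO Oh Oh hO Oh hO hO Oh; joining the 16 pieces gives the next term.

OhhOhOOhhOOhOhhOhOOhOhhOOhhOhOOh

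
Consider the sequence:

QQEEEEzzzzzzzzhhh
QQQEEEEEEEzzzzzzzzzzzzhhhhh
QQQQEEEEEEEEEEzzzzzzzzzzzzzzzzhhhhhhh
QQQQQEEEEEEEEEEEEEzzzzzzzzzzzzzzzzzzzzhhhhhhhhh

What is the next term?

Reading off run lengths: Q runs 2, 3, 4, 5; E runs 4, 7, 10, 13; z runs 8, 12, 16, 20; h runs 3, 5, 7, 9 — each is linear in n, where the shown terms are n = 2, 3, 4, 5.
At n = 6 the blocks have lengths 6, 16, 24, 11.

QQQQQQEEEEEEEEEEEEEEEEzzzzzzzzzzzzzzzzzzzzzzzzhhhhhhhhhhh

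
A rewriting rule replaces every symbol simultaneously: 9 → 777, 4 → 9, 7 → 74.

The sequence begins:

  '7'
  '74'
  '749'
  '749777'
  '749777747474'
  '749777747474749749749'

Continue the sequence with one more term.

Applying the rule to each of the 21 symbols of 749777747474749749749 gives the pieces 74 9 777 74 74 74 74 9 74 9 74 9 74 9 777 74 9 777 74 9 777, which concatenate to the answer.

749777747474749749749749777749777749777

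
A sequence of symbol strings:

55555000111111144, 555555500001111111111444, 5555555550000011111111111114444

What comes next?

The n-th term is 2n+1 5's then n+1 0's then 3n+1 1's then n 4's, where the shown terms are n = 2, 3, 4.
For the next term, n = 5, so the run lengths are 11, 6, 16, 5.

55555555555000000111111111111111144444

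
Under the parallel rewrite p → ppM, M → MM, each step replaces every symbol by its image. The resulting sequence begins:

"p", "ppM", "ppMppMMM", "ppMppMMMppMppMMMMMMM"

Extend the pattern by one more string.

ppMppMMMppMppMMMMMMMppMppMMMppMppMMMMMMMMMMMMMMM

φ(ppMppMMMppMppMMMMMMM) expands symbol-by-symbol to ppM ppM MM ppM ppM MM MM MM ppM ppM MM ppM ppM MM MM MM MM MM MM MM; joining the 20 pieces gives the next term.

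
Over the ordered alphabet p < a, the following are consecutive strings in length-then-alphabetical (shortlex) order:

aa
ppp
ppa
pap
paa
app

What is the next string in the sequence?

The successor of app increments the rightmost position that isn't already a and resets every position after it to p.

apa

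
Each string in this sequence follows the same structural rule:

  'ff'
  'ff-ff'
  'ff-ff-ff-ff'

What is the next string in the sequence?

Each string is two copies of the previous one joined by '-'.
One more doubling of ff-ff-ff-ff gives the answer.

ff-ff-ff-ff-ff-ff-ff-ff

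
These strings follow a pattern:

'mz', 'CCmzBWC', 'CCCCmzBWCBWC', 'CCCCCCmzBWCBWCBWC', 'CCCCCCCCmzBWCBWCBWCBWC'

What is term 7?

CCCCCCCCCCCCmzBWCBWCBWCBWCBWCBWC

s(k+1) = CC·s(k)·BWC, so each term gains CC as a prefix and BWC as a suffix.
From CCCCCCCCmzBWCBWCBWCBWC, 2 further steps: CCCCCCCCmzBWCBWCBWCBWC → CCCCCCCCCCmzBWCBWCBWCBWCBWC → (answer).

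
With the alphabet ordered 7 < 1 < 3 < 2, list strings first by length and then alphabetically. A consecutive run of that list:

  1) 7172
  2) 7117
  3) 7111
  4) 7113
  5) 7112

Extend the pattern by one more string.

The successor of 7112 increments the rightmost position that isn't already 2 and resets every position after it to 7.

7137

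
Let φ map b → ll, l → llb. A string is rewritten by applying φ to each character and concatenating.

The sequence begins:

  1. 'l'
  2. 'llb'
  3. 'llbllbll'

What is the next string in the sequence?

llbllbllllbllbllllbllb

Expanding llbllbll: l→llb, l→llb, b→ll, l→llb, l→llb, b→ll, l→llb, l→llb. Concatenated: llb llb ll llb llb ll llb llb.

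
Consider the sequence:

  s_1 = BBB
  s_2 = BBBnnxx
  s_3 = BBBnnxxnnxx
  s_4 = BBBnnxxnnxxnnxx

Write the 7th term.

BBBnnxxnnxxnnxxnnxxnnxxnnxx

The strings grow by a fixed suffix nnxx each time.
From BBBnnxxnnxxnnxx, 3 further steps: BBBnnxxnnxxnnxx → BBBnnxxnnxxnnxxnnxx → BBBnnxxnnxxnnxxnnxxnnxx → (answer).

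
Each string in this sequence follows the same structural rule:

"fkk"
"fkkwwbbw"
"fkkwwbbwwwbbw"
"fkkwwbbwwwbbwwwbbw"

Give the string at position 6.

fkkwwbbwwwbbwwwbbwwwbbwwwbbw

Each term is the previous one with wwbbw appended.
From fkkwwbbwwwbbwwwbbw, 2 further steps: fkkwwbbwwwbbwwwbbw → fkkwwbbwwwbbwwwbbwwwbbw → (answer).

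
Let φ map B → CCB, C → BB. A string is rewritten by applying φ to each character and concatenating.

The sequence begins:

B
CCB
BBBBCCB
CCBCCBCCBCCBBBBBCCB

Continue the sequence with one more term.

Replace each of the 19 characters of CCBCCBCCBCCBBBBBCCB in place — BB BB CCB BB BB CCB BB BB CCB BB BB CCB CCB CCB CCB CCB BB BB CCB — and concatenate.

BBBBCCBBBBBCCBBBBBCCBBBBBCCBCCBCCBCCBCCBBBBBCCB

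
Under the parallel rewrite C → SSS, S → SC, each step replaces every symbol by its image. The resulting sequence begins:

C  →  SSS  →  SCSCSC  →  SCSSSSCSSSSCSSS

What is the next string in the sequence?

Replace each of the 15 characters of SCSSSSCSSSSCSSS in place — SC SSS SC SC SC SC SSS SC SC SC SC SSS SC SC SC — and concatenate.

SCSSSSCSCSCSCSSSSCSCSCSCSSSSCSCSC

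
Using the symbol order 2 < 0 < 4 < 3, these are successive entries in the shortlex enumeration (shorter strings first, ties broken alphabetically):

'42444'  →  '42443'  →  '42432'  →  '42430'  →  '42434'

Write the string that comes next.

Treat 42434 as a base-4 numeral over the given alphabet and add one, carrying through any trailing 3's.

42433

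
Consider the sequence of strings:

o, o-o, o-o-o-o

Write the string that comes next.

Each string is two copies of the previous one joined by '-'.
So the next term is two copies of o-o-o-o with '-' between the halves.

o-o-o-o-o-o-o-o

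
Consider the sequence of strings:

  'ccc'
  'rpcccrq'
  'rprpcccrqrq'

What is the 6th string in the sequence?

Each term wraps the previous one in rp on the left and rq on the right.
From rprpcccrqrq, 3 further steps: rprpcccrqrq → rprprpcccrqrqrq → rprprprpcccrqrqrqrq → (answer).

rprprprprpcccrqrqrqrqrq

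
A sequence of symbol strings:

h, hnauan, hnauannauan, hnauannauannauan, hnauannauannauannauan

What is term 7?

The strings grow by a fixed suffix nauan each time.
From hnauannauannauannauan, 2 further steps: hnauannauannauannauan → hnauannauannauannauannauan → (answer).

hnauannauannauannauannauannauan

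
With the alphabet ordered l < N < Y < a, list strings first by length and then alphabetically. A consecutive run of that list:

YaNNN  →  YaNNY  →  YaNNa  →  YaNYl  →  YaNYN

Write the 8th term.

YaNal

Advancing 3 positions from YaNYN through YaNYN → YaNYY → YaNYa reaches term 8.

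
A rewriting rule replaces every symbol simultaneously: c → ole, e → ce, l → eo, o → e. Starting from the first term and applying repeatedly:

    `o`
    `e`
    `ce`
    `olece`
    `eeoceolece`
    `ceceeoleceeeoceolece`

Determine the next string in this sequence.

φ(ceceeoleceeeoceolece) expands symbol-by-symbol to ole ce ole ce ce e eo ce ole ce ce ce e ole ce e eo ce ole ce; joining the 20 pieces gives the next term.

oleceolececeeeoceolecececeeoleceeeoceolece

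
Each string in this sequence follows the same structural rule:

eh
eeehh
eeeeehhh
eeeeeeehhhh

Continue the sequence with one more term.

Each string has the form e^{2n-1} h^{n} (n = 1, 2, …).
Setting n = 5 gives 9, 5 characters in each block.

eeeeeeeeehhhhh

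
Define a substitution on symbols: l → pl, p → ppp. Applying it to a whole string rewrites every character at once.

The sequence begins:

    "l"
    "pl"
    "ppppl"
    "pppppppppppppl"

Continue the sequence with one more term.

Replace each of the 14 characters of pppppppppppppl in place — ppp ppp ppp ppp ppp ppp ppp ppp ppp ppp ppp ppp ppp pl — and concatenate.

ppppppppppppppppppppppppppppppppppppppppl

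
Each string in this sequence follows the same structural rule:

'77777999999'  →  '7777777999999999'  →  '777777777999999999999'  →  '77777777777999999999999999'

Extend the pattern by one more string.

7777777777777999999999999999999

Each string has the form 7^{2n+1} 9^{3n}, where the shown terms are n = 2, 3, 4, 5.
Setting n = 6 gives 13, 18 characters in each block.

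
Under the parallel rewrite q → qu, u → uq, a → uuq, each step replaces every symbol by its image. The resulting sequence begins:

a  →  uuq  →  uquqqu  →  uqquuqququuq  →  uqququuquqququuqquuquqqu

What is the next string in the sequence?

Applying the rule to each of the 24 symbols of uqququuquqququuqquuquqqu gives the pieces uq qu qu uq qu uq uq qu uq qu qu uq qu uq uq qu qu uq uq qu uq qu qu uq, which concatenate to the answer.

uqququuqquuquqquuqququuqquuquqququuquqquuqququuq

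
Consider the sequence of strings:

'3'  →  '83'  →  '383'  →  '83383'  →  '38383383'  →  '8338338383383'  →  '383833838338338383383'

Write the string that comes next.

8338338383383383833838338338383383

Each term (from the third on) is the two preceding terms concatenated in order: term 3 = 3·83 = 383.
So term 8 is 8338338383383·383833838338338383383.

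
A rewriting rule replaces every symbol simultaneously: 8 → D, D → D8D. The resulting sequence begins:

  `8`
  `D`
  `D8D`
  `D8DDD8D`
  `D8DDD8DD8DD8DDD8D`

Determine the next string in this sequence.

φ(D8DDD8DD8DD8DDD8D) expands symbol-by-symbol to D8D D D8D D8D D8D D D8D D8D D D8D D8D D D8D D8D D8D D D8D; joining the 17 pieces gives the next term.

D8DDD8DD8DD8DDD8DD8DDD8DD8DDD8DD8DD8DDD8D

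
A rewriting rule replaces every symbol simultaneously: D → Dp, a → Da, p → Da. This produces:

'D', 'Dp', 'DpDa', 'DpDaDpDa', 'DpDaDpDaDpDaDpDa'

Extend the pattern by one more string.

DpDaDpDaDpDaDpDaDpDaDpDaDpDaDpDa

Applying the rule to each of the 16 symbols of DpDaDpDaDpDaDpDa gives the pieces Dp Da Dp Da Dp Da Dp Da Dp Da Dp Da Dp Da Dp Da, which concatenate to the answer.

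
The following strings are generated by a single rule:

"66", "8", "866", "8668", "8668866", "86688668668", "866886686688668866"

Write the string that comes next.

86688668668866886686688668668

Each term (from the third on) is the previous term followed by the one before it: term 3 = 8·66 = 866.
Continuing: 866886686688668866 · 86688668668 gives term 8.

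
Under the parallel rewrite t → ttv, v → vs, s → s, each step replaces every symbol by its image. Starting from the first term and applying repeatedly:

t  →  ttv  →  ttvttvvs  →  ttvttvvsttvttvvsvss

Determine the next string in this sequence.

Rewriting the 19 symbols of ttvttvvsttvttvvsvss one by one yields ttv ttv vs ttv ttv vs vs s ttv ttv vs ttv ttv vs vs s vs s s; concatenated:

ttvttvvsttvttvvsvssttvttvvsttvttvvsvssvsss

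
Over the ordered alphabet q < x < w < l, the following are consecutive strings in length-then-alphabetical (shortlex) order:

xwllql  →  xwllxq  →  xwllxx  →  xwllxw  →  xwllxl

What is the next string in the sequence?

xwllwq

The successor of xwllxl increments the rightmost position that isn't already l and resets every position after it to q.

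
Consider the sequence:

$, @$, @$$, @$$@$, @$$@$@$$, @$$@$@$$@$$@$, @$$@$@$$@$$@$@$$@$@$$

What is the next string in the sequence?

@$$@$@$$@$$@$@$$@$@$$@$$@$@$$@$$@$

From term 3 onward, concatenate the last term with the second-to-last: @$·$ = @$$, @$$·@$ = @$$@$, …
The next term joins @$$@$@$$@$$@$@$$@$@$$ and @$$@$@$$@$$@$.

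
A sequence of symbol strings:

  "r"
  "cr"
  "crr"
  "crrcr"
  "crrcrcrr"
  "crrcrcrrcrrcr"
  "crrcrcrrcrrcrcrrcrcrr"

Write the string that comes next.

crrcrcrrcrrcrcrrcrcrrcrrcrcrrcrrcr

From term 3 onward, concatenate the last term with the second-to-last: cr·r = crr, crr·cr = crrcr, …
So term 8 is crrcrcrrcrrcrcrrcrcrr·crrcrcrrcrrcr.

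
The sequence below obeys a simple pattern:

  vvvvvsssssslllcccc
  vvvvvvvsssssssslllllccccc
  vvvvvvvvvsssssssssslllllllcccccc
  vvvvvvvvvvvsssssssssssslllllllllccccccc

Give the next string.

vvvvvvvvvvvvvsssssssssssssslllllllllllcccccccc

Each string has the form v^{2n+1} s^{2n+2} l^{2n-1} c^{n+2}, where the shown terms are n = 2, 3, 4, 5.
For the next term, n = 6, so the run lengths are 13, 14, 11, 8.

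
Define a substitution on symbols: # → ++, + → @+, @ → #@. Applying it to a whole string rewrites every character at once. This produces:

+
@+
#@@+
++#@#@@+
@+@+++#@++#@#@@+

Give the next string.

#@@+#@@+@+@+++#@@+@+++#@++#@#@@+

φ(@+@+++#@++#@#@@+) expands symbol-by-symbol to #@ @+ #@ @+ @+ @+ ++ #@ @+ @+ ++ #@ ++ #@ #@ @+; joining the 16 pieces gives the next term.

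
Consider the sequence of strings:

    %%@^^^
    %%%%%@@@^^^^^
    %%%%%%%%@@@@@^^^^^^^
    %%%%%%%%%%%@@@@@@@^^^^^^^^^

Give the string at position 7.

Each string has the form %^{3n-1} @^{2n-1} ^^{2n+1} (n = 1, 2, …).
For term 7, n = 7, so the run lengths are 20, 13, 15.

%%%%%%%%%%%%%%%%%%%%@@@@@@@@@@@@@^^^^^^^^^^^^^^^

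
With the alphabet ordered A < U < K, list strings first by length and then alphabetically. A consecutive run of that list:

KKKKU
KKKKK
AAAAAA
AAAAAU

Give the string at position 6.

AAAAUA

Advancing 2 positions from AAAAAU through AAAAAU → AAAAAK reaches term 6.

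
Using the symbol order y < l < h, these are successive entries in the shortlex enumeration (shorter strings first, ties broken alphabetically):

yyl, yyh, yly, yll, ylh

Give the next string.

Find the rightmost character of ylh below h, bump it to the next letter, and reset everything to its right to y.

yhy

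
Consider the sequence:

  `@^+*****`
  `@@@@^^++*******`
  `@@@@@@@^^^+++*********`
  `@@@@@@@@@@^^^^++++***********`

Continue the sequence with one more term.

@@@@@@@@@@@@@^^^^^+++++*************

The n-th term is 3n-2 @'s then n ^'s then n +'s then 2n+3 *'s (n = 1, 2, …).
At n = 5 the blocks have lengths 13, 5, 5, 13.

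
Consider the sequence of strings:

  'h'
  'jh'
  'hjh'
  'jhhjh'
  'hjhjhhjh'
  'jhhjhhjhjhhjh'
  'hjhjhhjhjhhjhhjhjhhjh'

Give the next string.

jhhjhhjhjhhjhhjhjhhjhjhhjhhjhjhhjh

Each term (from the third on) is the two preceding terms concatenated in order: term 3 = h·jh = hjh.
Continuing: jhhjhhjhjhhjh · hjhjhhjhjhhjhhjhjhhjh gives term 8.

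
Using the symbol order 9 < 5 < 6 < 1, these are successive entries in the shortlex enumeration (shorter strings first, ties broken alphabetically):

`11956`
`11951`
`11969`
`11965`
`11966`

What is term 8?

11915

Continuing the enumeration 3 steps past 11966: 11966 → 11961 → 11919 → (answer).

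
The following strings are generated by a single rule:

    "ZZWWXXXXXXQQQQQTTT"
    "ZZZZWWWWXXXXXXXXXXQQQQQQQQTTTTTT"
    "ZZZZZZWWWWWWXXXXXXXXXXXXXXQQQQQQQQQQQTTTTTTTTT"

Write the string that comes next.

ZZZZZZZZWWWWWWWWXXXXXXXXXXXXXXXXXXQQQQQQQQQQQQQQTTTTTTTTTTTT

Each string has the form Z^{2n} W^{2n} X^{4n+2} Q^{3n+2} T^{3n} (n = 1, 2, …).
At n = 4 the blocks have lengths 8, 8, 18, 14, 12.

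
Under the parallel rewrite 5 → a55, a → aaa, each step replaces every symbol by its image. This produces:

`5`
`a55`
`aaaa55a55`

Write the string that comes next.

Expanding aaaa55a55: a→aaa, a→aaa, a→aaa, a→aaa, 5→a55, 5→a55, a→aaa, 5→a55, 5→a55. Concatenated: aaa aaa aaa aaa a55 a55 aaa a55 a55.

aaaaaaaaaaaaa55a55aaaa55a55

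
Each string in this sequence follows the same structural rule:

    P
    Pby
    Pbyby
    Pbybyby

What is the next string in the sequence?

The strings grow by a fixed suffix by each time.
Applying this once more to Pbybyby:

Pbybybyby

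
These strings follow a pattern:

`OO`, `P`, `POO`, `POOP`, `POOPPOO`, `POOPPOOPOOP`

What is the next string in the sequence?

From term 3 onward, concatenate the last term with the second-to-last: P·OO = POO, POO·P = POOP, …
So term 7 is POOPPOOPOOP·POOPPOO.

POOPPOOPOOPPOOPPOO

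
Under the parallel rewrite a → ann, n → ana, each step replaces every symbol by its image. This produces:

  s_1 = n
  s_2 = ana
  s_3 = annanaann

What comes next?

Expanding annanaann: a→ann, n→ana, n→ana, a→ann, n→ana, a→ann, a→ann, n→ana, n→ana. Concatenated: ann ana ana ann ana ann ann ana ana.

annanaanaannanaannannanaana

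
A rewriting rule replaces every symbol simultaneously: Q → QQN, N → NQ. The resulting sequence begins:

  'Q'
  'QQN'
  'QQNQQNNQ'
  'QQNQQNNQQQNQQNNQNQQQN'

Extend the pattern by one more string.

φ(QQNQQNNQQQNQQNNQNQQQN) expands symbol-by-symbol to QQN QQN NQ QQN QQN NQ NQ QQN QQN QQN NQ QQN QQN NQ NQ QQN NQ QQN QQN QQN NQ; joining the 21 pieces gives the next term.

QQNQQNNQQQNQQNNQNQQQNQQNQQNNQQQNQQNNQNQQQNNQQQNQQNQQNNQ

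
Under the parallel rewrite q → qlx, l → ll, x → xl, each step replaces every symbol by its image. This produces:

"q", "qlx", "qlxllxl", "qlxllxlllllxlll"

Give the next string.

Applying the rule to each of the 15 symbols of qlxllxlllllxlll gives the pieces qlx ll xl ll ll xl ll ll ll ll ll xl ll ll ll, which concatenate to the answer.

qlxllxlllllxlllllllllllxlllllll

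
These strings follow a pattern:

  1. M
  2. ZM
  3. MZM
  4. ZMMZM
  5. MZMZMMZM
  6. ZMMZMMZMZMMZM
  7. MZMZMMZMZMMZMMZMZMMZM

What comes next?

This is a Fibonacci-style word recurrence s(k) = s(k−2)·s(k−1): e.g. M·ZM = MZM.
So term 8 is ZMMZMMZMZMMZM·MZMZMMZMZMMZMMZMZMMZM.

ZMMZMMZMZMMZMMZMZMMZMZMMZMMZMZMMZM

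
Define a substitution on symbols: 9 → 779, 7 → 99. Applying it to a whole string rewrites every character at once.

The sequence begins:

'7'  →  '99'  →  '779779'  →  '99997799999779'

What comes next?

Rewriting the 14 symbols of 99997799999779 one by one yields 779 779 779 779 99 99 779 779 779 779 779 99 99 779; concatenated:

77977977977999997797797797797799999779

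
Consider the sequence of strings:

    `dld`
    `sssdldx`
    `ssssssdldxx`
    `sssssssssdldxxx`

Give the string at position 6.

Every step adds sss to the front and x to the end of the previous string.
From sssssssssdldxxx, 2 further steps: sssssssssdldxxx → ssssssssssssdldxxxx → (answer).

sssssssssssssssdldxxxxx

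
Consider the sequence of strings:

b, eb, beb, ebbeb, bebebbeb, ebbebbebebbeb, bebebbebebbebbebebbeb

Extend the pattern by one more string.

ebbebbebebbebbebebbebebbebbebebbeb

This is a Fibonacci-style word recurrence s(k) = s(k−2)·s(k−1): e.g. b·eb = beb.
Continuing: ebbebbebebbeb · bebebbebebbebbebebbeb gives term 8.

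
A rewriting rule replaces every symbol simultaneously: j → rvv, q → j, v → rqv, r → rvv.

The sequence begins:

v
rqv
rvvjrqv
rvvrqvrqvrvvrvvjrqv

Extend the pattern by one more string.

rvvrqvrqvrvvjrqvrvvjrqvrvvrqvrqvrvvrqvrqvrvvrvvjrqv

Applying the rule to each of the 19 symbols of rvvrqvrqvrvvrvvjrqv gives the pieces rvv rqv rqv rvv j rqv rvv j rqv rvv rqv rqv rvv rqv rqv rvv rvv j rqv, which concatenate to the answer.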